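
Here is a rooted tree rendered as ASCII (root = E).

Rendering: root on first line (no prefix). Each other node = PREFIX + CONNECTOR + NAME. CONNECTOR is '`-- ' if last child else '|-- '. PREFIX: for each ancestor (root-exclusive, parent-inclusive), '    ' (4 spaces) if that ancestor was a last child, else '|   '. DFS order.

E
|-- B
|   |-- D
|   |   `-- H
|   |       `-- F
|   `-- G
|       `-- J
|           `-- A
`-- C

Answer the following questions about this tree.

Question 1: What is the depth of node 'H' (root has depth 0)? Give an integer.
Answer: 3

Derivation:
Path from root to H: E -> B -> D -> H
Depth = number of edges = 3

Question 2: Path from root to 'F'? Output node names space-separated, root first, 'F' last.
Walk down from root: E -> B -> D -> H -> F

Answer: E B D H F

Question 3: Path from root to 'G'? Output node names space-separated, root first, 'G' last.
Walk down from root: E -> B -> G

Answer: E B G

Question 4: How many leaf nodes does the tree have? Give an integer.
Leaves (nodes with no children): A, C, F

Answer: 3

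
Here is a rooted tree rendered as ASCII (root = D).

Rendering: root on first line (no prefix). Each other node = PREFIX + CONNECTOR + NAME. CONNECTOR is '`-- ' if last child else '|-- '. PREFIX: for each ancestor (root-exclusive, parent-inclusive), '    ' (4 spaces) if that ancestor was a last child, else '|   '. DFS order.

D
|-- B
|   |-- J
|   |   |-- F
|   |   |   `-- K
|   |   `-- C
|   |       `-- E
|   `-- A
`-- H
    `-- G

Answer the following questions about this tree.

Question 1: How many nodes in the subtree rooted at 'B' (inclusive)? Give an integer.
Subtree rooted at B contains: A, B, C, E, F, J, K
Count = 7

Answer: 7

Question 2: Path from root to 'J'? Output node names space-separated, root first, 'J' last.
Answer: D B J

Derivation:
Walk down from root: D -> B -> J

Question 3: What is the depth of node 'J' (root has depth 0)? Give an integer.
Path from root to J: D -> B -> J
Depth = number of edges = 2

Answer: 2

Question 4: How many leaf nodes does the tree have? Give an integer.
Answer: 4

Derivation:
Leaves (nodes with no children): A, E, G, K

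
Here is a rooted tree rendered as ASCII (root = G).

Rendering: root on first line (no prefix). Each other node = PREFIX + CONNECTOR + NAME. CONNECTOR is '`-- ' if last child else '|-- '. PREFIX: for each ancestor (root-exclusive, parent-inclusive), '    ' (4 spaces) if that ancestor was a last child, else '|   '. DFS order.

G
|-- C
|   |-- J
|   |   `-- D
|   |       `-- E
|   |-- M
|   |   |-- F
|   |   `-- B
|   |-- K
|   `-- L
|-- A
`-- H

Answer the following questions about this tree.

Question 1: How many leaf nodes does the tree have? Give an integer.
Answer: 7

Derivation:
Leaves (nodes with no children): A, B, E, F, H, K, L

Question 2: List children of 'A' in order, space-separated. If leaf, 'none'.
Node A's children (from adjacency): (leaf)

Answer: none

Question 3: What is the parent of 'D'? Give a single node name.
Answer: J

Derivation:
Scan adjacency: D appears as child of J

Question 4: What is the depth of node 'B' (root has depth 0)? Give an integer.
Path from root to B: G -> C -> M -> B
Depth = number of edges = 3

Answer: 3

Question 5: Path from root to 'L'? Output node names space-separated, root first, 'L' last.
Walk down from root: G -> C -> L

Answer: G C L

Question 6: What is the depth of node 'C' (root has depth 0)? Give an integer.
Answer: 1

Derivation:
Path from root to C: G -> C
Depth = number of edges = 1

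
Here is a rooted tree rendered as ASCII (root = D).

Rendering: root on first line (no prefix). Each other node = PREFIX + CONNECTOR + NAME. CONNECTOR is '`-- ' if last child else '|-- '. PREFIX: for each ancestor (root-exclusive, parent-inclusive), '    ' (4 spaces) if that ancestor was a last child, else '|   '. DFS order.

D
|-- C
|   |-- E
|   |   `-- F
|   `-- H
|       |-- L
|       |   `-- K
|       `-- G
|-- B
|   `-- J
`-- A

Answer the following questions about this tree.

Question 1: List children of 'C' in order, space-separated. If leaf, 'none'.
Node C's children (from adjacency): E, H

Answer: E H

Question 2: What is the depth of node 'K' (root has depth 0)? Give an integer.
Path from root to K: D -> C -> H -> L -> K
Depth = number of edges = 4

Answer: 4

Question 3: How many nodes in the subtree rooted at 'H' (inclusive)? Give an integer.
Subtree rooted at H contains: G, H, K, L
Count = 4

Answer: 4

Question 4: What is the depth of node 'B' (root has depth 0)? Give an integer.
Path from root to B: D -> B
Depth = number of edges = 1

Answer: 1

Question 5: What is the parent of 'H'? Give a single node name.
Scan adjacency: H appears as child of C

Answer: C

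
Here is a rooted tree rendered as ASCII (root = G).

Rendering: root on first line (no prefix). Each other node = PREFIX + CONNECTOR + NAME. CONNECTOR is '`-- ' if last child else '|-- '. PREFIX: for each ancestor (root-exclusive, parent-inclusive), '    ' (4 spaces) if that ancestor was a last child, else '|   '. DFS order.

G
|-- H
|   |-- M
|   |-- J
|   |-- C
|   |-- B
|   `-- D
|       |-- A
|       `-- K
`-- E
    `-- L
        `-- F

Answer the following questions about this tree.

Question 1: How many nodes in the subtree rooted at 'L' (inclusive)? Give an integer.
Answer: 2

Derivation:
Subtree rooted at L contains: F, L
Count = 2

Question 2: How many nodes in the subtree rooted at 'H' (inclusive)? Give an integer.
Answer: 8

Derivation:
Subtree rooted at H contains: A, B, C, D, H, J, K, M
Count = 8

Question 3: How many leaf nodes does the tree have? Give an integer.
Leaves (nodes with no children): A, B, C, F, J, K, M

Answer: 7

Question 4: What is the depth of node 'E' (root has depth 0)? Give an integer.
Path from root to E: G -> E
Depth = number of edges = 1

Answer: 1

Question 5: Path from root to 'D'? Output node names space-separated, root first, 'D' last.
Walk down from root: G -> H -> D

Answer: G H D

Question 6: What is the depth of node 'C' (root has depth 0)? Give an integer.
Path from root to C: G -> H -> C
Depth = number of edges = 2

Answer: 2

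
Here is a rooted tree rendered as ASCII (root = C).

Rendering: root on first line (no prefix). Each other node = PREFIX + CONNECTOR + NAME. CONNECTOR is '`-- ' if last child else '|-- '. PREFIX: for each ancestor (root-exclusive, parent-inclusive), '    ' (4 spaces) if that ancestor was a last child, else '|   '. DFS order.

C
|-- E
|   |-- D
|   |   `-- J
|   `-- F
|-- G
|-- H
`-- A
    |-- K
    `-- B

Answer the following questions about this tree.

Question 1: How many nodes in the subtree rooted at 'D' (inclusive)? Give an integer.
Subtree rooted at D contains: D, J
Count = 2

Answer: 2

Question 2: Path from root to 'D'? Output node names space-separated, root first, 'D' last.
Answer: C E D

Derivation:
Walk down from root: C -> E -> D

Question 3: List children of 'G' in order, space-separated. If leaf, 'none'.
Node G's children (from adjacency): (leaf)

Answer: none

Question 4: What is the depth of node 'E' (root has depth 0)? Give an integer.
Answer: 1

Derivation:
Path from root to E: C -> E
Depth = number of edges = 1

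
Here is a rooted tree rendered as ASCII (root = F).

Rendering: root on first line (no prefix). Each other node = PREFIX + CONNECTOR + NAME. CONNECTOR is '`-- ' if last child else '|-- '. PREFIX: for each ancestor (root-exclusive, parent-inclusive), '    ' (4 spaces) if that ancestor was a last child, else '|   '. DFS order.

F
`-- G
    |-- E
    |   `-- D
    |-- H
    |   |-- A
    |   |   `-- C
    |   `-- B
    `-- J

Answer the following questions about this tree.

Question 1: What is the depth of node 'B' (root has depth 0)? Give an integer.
Answer: 3

Derivation:
Path from root to B: F -> G -> H -> B
Depth = number of edges = 3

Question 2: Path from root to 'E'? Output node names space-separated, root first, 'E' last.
Answer: F G E

Derivation:
Walk down from root: F -> G -> E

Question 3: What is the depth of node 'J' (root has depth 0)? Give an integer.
Answer: 2

Derivation:
Path from root to J: F -> G -> J
Depth = number of edges = 2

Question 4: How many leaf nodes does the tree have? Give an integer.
Leaves (nodes with no children): B, C, D, J

Answer: 4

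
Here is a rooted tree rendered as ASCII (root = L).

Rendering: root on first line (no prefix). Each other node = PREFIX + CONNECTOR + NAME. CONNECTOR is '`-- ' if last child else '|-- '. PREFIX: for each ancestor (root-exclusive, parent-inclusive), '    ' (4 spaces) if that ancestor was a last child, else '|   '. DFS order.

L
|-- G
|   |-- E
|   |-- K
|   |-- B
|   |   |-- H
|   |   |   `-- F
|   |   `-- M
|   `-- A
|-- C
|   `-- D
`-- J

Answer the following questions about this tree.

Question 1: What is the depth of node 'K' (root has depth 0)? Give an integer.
Path from root to K: L -> G -> K
Depth = number of edges = 2

Answer: 2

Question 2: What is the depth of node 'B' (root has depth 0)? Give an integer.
Answer: 2

Derivation:
Path from root to B: L -> G -> B
Depth = number of edges = 2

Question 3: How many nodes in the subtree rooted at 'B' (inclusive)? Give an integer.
Subtree rooted at B contains: B, F, H, M
Count = 4

Answer: 4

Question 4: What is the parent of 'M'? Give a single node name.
Scan adjacency: M appears as child of B

Answer: B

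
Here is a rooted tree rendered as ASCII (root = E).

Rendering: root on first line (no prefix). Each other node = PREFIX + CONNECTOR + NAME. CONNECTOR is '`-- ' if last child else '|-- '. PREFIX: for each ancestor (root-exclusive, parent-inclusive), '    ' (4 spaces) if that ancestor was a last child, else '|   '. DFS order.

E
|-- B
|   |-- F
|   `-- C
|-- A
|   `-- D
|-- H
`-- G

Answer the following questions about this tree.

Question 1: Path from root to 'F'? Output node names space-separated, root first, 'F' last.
Answer: E B F

Derivation:
Walk down from root: E -> B -> F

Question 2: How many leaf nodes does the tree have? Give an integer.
Leaves (nodes with no children): C, D, F, G, H

Answer: 5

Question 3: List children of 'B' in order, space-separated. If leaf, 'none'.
Answer: F C

Derivation:
Node B's children (from adjacency): F, C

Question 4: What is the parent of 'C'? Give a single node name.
Answer: B

Derivation:
Scan adjacency: C appears as child of B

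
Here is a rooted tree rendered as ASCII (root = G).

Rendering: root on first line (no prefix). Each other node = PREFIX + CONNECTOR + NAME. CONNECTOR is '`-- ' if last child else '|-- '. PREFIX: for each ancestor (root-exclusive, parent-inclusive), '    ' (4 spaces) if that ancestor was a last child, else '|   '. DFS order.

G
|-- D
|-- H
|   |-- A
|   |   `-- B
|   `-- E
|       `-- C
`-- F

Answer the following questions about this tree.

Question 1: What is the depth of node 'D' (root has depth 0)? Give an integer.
Path from root to D: G -> D
Depth = number of edges = 1

Answer: 1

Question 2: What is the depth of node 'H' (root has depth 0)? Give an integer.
Answer: 1

Derivation:
Path from root to H: G -> H
Depth = number of edges = 1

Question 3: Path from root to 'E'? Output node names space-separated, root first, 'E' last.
Answer: G H E

Derivation:
Walk down from root: G -> H -> E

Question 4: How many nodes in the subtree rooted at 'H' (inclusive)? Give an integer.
Subtree rooted at H contains: A, B, C, E, H
Count = 5

Answer: 5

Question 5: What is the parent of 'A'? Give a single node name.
Answer: H

Derivation:
Scan adjacency: A appears as child of H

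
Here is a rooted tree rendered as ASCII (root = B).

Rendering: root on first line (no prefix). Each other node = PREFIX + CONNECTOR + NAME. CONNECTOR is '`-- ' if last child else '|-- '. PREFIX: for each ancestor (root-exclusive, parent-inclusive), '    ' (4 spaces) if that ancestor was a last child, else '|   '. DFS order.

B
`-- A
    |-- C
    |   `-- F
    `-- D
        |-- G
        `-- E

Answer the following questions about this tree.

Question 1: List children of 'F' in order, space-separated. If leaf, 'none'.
Answer: none

Derivation:
Node F's children (from adjacency): (leaf)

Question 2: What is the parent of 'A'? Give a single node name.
Answer: B

Derivation:
Scan adjacency: A appears as child of B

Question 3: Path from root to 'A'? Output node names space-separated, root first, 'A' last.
Answer: B A

Derivation:
Walk down from root: B -> A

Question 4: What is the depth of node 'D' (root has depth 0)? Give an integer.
Path from root to D: B -> A -> D
Depth = number of edges = 2

Answer: 2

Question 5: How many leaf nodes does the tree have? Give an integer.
Leaves (nodes with no children): E, F, G

Answer: 3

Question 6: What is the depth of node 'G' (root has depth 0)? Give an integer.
Path from root to G: B -> A -> D -> G
Depth = number of edges = 3

Answer: 3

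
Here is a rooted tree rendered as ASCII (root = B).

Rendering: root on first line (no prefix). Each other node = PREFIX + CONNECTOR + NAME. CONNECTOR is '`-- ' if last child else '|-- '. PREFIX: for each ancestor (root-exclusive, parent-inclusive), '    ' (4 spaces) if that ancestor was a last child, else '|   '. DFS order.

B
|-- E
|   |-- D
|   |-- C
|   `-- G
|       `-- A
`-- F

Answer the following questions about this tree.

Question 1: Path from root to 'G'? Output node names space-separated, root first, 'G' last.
Walk down from root: B -> E -> G

Answer: B E G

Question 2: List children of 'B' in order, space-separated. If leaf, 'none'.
Node B's children (from adjacency): E, F

Answer: E F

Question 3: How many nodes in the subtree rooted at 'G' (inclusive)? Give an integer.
Subtree rooted at G contains: A, G
Count = 2

Answer: 2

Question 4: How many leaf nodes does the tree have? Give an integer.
Answer: 4

Derivation:
Leaves (nodes with no children): A, C, D, F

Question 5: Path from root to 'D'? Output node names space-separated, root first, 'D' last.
Walk down from root: B -> E -> D

Answer: B E D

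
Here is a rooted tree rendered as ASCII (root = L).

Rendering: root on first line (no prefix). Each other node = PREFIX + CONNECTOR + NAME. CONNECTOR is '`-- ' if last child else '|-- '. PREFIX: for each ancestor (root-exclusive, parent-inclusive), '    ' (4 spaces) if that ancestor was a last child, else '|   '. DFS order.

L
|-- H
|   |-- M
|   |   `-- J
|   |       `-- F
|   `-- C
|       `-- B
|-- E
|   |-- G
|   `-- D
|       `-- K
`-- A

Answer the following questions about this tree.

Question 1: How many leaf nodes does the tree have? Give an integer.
Leaves (nodes with no children): A, B, F, G, K

Answer: 5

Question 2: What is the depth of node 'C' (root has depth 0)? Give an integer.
Answer: 2

Derivation:
Path from root to C: L -> H -> C
Depth = number of edges = 2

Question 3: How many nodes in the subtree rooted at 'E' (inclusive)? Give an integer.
Subtree rooted at E contains: D, E, G, K
Count = 4

Answer: 4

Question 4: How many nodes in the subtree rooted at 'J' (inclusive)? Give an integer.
Subtree rooted at J contains: F, J
Count = 2

Answer: 2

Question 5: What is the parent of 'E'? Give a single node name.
Answer: L

Derivation:
Scan adjacency: E appears as child of L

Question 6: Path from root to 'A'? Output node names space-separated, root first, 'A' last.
Answer: L A

Derivation:
Walk down from root: L -> A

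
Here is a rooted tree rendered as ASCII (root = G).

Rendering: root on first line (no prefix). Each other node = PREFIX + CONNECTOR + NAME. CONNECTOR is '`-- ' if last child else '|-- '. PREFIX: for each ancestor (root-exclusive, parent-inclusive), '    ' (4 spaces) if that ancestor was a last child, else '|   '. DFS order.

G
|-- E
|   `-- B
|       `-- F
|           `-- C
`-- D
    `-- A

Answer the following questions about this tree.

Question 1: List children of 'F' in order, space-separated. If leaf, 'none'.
Node F's children (from adjacency): C

Answer: C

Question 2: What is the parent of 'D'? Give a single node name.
Answer: G

Derivation:
Scan adjacency: D appears as child of G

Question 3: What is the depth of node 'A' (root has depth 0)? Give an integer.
Answer: 2

Derivation:
Path from root to A: G -> D -> A
Depth = number of edges = 2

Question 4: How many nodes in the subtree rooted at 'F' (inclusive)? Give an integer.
Answer: 2

Derivation:
Subtree rooted at F contains: C, F
Count = 2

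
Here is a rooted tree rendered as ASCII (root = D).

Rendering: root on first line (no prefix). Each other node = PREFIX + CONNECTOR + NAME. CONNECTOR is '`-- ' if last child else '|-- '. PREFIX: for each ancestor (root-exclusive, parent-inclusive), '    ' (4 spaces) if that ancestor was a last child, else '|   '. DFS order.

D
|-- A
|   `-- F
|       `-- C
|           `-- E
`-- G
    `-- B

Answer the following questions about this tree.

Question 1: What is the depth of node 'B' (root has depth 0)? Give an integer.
Answer: 2

Derivation:
Path from root to B: D -> G -> B
Depth = number of edges = 2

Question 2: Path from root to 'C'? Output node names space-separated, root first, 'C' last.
Answer: D A F C

Derivation:
Walk down from root: D -> A -> F -> C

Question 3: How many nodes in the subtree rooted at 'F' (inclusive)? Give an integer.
Answer: 3

Derivation:
Subtree rooted at F contains: C, E, F
Count = 3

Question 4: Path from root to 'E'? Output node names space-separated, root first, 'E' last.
Answer: D A F C E

Derivation:
Walk down from root: D -> A -> F -> C -> E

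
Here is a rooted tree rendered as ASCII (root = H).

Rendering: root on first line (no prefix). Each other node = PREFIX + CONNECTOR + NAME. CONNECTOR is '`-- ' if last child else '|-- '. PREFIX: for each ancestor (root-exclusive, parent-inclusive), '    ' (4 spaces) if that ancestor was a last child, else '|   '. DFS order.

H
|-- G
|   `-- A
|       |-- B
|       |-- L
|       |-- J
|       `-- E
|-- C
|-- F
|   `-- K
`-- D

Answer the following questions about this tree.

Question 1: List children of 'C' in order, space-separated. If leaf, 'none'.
Answer: none

Derivation:
Node C's children (from adjacency): (leaf)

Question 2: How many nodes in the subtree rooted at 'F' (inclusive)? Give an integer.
Answer: 2

Derivation:
Subtree rooted at F contains: F, K
Count = 2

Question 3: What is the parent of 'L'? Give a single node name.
Scan adjacency: L appears as child of A

Answer: A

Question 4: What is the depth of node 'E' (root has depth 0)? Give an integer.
Path from root to E: H -> G -> A -> E
Depth = number of edges = 3

Answer: 3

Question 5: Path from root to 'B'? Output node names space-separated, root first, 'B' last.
Walk down from root: H -> G -> A -> B

Answer: H G A B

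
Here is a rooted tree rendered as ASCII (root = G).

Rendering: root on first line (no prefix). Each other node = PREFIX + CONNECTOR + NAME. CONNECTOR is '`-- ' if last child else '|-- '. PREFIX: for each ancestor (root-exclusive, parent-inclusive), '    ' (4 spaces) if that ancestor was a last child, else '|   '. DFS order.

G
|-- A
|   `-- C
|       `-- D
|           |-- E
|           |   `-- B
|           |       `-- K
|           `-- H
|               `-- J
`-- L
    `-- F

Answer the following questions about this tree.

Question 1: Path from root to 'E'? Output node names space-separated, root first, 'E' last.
Walk down from root: G -> A -> C -> D -> E

Answer: G A C D E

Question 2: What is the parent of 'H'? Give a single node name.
Scan adjacency: H appears as child of D

Answer: D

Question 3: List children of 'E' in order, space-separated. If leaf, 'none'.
Node E's children (from adjacency): B

Answer: B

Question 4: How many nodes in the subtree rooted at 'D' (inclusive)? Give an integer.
Subtree rooted at D contains: B, D, E, H, J, K
Count = 6

Answer: 6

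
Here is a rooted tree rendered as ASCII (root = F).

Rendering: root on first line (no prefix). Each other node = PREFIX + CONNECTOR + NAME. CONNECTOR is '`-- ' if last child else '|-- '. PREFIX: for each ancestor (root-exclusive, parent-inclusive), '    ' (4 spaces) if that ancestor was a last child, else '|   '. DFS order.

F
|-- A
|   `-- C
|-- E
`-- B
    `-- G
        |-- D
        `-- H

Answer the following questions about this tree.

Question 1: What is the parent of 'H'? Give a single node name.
Scan adjacency: H appears as child of G

Answer: G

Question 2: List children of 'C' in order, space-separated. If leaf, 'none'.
Answer: none

Derivation:
Node C's children (from adjacency): (leaf)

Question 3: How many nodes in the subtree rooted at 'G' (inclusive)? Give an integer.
Subtree rooted at G contains: D, G, H
Count = 3

Answer: 3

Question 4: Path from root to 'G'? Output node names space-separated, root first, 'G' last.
Walk down from root: F -> B -> G

Answer: F B G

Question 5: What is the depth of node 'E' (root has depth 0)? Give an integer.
Answer: 1

Derivation:
Path from root to E: F -> E
Depth = number of edges = 1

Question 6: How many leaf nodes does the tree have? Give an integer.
Answer: 4

Derivation:
Leaves (nodes with no children): C, D, E, H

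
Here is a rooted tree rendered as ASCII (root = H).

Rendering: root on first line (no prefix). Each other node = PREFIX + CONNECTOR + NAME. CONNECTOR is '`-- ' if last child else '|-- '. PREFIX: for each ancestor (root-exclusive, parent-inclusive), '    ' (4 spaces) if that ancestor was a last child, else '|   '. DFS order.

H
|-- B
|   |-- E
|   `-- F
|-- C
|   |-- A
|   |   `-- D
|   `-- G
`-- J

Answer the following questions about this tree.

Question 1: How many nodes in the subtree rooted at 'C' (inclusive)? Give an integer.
Answer: 4

Derivation:
Subtree rooted at C contains: A, C, D, G
Count = 4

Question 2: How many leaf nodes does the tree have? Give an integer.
Leaves (nodes with no children): D, E, F, G, J

Answer: 5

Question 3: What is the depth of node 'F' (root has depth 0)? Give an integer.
Answer: 2

Derivation:
Path from root to F: H -> B -> F
Depth = number of edges = 2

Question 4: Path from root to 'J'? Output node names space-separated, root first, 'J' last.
Walk down from root: H -> J

Answer: H J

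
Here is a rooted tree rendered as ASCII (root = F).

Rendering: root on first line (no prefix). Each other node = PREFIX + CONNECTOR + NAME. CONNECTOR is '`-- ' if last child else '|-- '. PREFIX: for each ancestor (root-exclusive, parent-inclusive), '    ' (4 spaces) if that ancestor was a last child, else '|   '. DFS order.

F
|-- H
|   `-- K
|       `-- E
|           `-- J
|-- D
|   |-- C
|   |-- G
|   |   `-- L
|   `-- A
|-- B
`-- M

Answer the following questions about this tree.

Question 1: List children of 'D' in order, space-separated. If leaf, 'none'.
Node D's children (from adjacency): C, G, A

Answer: C G A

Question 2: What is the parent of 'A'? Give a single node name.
Scan adjacency: A appears as child of D

Answer: D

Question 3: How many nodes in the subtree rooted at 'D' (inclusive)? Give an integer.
Answer: 5

Derivation:
Subtree rooted at D contains: A, C, D, G, L
Count = 5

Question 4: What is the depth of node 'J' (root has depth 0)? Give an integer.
Path from root to J: F -> H -> K -> E -> J
Depth = number of edges = 4

Answer: 4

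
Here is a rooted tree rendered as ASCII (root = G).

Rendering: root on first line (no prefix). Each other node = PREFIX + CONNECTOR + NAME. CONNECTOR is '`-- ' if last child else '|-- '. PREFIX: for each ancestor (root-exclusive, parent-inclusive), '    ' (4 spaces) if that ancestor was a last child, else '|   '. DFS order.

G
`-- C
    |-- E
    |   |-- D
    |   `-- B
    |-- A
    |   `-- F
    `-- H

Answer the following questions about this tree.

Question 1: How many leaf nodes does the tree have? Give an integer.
Leaves (nodes with no children): B, D, F, H

Answer: 4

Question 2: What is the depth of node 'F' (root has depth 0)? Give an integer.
Answer: 3

Derivation:
Path from root to F: G -> C -> A -> F
Depth = number of edges = 3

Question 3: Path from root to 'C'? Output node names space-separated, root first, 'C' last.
Answer: G C

Derivation:
Walk down from root: G -> C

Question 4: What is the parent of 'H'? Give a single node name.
Answer: C

Derivation:
Scan adjacency: H appears as child of C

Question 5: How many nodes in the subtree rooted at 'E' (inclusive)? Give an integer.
Subtree rooted at E contains: B, D, E
Count = 3

Answer: 3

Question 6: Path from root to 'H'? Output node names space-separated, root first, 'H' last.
Walk down from root: G -> C -> H

Answer: G C H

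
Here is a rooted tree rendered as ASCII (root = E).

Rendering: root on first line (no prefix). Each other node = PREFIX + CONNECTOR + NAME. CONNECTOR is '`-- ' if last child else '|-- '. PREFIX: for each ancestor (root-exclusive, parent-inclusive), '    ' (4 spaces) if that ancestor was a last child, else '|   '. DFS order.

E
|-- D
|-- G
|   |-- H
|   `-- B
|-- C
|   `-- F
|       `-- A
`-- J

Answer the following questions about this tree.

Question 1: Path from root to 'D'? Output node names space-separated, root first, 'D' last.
Walk down from root: E -> D

Answer: E D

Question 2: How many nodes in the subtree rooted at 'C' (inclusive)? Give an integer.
Answer: 3

Derivation:
Subtree rooted at C contains: A, C, F
Count = 3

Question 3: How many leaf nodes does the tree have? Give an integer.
Answer: 5

Derivation:
Leaves (nodes with no children): A, B, D, H, J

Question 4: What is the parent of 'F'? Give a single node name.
Answer: C

Derivation:
Scan adjacency: F appears as child of C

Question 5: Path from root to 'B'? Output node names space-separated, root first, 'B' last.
Walk down from root: E -> G -> B

Answer: E G B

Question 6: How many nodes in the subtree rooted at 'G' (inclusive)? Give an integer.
Answer: 3

Derivation:
Subtree rooted at G contains: B, G, H
Count = 3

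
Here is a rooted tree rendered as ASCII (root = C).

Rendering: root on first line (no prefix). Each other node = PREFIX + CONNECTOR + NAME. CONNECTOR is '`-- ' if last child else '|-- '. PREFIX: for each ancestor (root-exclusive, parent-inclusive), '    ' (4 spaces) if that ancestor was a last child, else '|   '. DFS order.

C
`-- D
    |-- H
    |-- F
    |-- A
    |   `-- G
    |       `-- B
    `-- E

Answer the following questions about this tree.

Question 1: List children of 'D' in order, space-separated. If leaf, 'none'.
Node D's children (from adjacency): H, F, A, E

Answer: H F A E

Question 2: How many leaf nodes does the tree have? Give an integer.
Answer: 4

Derivation:
Leaves (nodes with no children): B, E, F, H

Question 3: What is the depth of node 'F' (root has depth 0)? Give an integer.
Answer: 2

Derivation:
Path from root to F: C -> D -> F
Depth = number of edges = 2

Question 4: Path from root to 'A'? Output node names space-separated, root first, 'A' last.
Walk down from root: C -> D -> A

Answer: C D A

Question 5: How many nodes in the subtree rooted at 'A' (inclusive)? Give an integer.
Answer: 3

Derivation:
Subtree rooted at A contains: A, B, G
Count = 3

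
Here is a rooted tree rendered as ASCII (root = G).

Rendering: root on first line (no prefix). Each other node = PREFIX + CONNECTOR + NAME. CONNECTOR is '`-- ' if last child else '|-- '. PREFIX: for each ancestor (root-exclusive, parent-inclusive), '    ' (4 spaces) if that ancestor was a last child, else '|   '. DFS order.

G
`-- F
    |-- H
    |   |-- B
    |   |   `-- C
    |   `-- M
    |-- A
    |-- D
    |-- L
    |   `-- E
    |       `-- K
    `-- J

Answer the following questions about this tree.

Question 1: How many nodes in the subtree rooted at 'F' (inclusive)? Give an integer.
Answer: 11

Derivation:
Subtree rooted at F contains: A, B, C, D, E, F, H, J, K, L, M
Count = 11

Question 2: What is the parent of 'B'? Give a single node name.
Scan adjacency: B appears as child of H

Answer: H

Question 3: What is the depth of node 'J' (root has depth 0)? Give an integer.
Path from root to J: G -> F -> J
Depth = number of edges = 2

Answer: 2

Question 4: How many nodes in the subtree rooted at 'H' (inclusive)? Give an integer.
Subtree rooted at H contains: B, C, H, M
Count = 4

Answer: 4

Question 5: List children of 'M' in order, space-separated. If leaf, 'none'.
Answer: none

Derivation:
Node M's children (from adjacency): (leaf)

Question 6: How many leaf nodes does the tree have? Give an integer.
Leaves (nodes with no children): A, C, D, J, K, M

Answer: 6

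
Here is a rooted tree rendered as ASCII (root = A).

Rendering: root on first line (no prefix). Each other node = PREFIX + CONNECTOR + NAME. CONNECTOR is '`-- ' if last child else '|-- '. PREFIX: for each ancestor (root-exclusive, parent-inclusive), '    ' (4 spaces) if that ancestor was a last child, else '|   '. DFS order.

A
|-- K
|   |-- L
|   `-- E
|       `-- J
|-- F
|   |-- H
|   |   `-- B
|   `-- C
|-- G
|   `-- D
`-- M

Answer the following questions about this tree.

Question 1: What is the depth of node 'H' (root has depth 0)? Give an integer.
Path from root to H: A -> F -> H
Depth = number of edges = 2

Answer: 2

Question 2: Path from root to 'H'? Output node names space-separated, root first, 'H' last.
Answer: A F H

Derivation:
Walk down from root: A -> F -> H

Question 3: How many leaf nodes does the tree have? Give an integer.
Leaves (nodes with no children): B, C, D, J, L, M

Answer: 6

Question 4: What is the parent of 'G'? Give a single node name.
Answer: A

Derivation:
Scan adjacency: G appears as child of A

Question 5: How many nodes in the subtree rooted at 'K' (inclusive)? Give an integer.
Subtree rooted at K contains: E, J, K, L
Count = 4

Answer: 4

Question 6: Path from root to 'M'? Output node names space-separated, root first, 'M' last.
Answer: A M

Derivation:
Walk down from root: A -> M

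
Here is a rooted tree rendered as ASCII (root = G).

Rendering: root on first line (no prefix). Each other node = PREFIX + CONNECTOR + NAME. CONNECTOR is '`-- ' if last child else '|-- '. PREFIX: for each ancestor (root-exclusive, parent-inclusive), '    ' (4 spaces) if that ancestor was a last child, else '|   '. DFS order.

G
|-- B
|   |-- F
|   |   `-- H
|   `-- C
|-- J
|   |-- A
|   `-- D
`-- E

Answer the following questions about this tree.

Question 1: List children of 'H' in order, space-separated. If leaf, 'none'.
Answer: none

Derivation:
Node H's children (from adjacency): (leaf)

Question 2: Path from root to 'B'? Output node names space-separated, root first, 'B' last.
Answer: G B

Derivation:
Walk down from root: G -> B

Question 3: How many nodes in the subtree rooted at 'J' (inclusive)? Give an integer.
Answer: 3

Derivation:
Subtree rooted at J contains: A, D, J
Count = 3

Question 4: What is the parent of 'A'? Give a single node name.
Scan adjacency: A appears as child of J

Answer: J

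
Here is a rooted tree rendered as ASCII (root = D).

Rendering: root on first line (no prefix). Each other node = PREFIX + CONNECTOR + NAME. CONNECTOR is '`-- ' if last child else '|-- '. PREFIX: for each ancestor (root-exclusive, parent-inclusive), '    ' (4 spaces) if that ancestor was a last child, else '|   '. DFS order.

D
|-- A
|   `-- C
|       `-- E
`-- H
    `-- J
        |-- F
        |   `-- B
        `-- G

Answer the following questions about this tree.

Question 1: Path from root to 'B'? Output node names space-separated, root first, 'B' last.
Answer: D H J F B

Derivation:
Walk down from root: D -> H -> J -> F -> B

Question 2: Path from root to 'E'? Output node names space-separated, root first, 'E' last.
Answer: D A C E

Derivation:
Walk down from root: D -> A -> C -> E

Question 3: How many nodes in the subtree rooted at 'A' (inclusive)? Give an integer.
Answer: 3

Derivation:
Subtree rooted at A contains: A, C, E
Count = 3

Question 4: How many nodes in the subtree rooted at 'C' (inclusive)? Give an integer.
Answer: 2

Derivation:
Subtree rooted at C contains: C, E
Count = 2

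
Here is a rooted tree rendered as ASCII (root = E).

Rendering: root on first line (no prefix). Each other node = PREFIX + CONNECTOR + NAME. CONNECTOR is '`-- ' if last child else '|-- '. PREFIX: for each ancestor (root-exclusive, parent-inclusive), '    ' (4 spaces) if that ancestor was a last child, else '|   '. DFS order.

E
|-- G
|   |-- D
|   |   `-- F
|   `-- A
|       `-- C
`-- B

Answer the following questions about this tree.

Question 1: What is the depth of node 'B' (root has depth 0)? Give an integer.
Answer: 1

Derivation:
Path from root to B: E -> B
Depth = number of edges = 1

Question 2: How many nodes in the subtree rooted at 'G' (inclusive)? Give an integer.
Subtree rooted at G contains: A, C, D, F, G
Count = 5

Answer: 5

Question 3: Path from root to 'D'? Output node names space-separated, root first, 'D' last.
Walk down from root: E -> G -> D

Answer: E G D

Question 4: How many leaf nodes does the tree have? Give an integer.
Leaves (nodes with no children): B, C, F

Answer: 3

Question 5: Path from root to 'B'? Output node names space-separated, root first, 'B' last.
Answer: E B

Derivation:
Walk down from root: E -> B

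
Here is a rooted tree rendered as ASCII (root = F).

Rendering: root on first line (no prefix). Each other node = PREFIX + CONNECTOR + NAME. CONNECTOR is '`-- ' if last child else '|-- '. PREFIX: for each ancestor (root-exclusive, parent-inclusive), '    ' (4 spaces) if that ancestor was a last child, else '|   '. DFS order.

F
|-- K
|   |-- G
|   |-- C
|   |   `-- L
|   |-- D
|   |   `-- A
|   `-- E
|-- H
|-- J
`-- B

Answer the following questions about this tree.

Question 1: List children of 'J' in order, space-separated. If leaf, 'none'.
Node J's children (from adjacency): (leaf)

Answer: none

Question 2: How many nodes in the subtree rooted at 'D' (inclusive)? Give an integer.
Answer: 2

Derivation:
Subtree rooted at D contains: A, D
Count = 2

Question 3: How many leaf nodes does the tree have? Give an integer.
Leaves (nodes with no children): A, B, E, G, H, J, L

Answer: 7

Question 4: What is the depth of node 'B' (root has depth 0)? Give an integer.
Path from root to B: F -> B
Depth = number of edges = 1

Answer: 1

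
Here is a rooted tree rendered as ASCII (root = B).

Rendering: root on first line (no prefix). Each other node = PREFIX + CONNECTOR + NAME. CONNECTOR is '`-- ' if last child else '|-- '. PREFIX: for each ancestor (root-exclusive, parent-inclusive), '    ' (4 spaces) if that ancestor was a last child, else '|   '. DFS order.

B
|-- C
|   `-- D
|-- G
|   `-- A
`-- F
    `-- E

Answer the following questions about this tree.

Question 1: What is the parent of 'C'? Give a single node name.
Answer: B

Derivation:
Scan adjacency: C appears as child of B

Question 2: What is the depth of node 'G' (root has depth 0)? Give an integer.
Answer: 1

Derivation:
Path from root to G: B -> G
Depth = number of edges = 1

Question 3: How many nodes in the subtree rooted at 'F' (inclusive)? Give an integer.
Subtree rooted at F contains: E, F
Count = 2

Answer: 2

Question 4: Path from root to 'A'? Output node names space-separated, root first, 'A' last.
Answer: B G A

Derivation:
Walk down from root: B -> G -> A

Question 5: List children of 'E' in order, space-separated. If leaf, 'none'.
Node E's children (from adjacency): (leaf)

Answer: none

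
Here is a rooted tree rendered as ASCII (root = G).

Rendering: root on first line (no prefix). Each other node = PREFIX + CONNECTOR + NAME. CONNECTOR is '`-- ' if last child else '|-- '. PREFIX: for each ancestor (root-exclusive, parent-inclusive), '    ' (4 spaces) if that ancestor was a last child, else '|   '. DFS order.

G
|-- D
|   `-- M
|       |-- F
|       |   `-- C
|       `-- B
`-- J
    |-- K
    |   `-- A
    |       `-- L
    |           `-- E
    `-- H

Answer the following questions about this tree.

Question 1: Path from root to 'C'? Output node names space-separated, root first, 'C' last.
Walk down from root: G -> D -> M -> F -> C

Answer: G D M F C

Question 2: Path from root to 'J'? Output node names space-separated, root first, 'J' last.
Walk down from root: G -> J

Answer: G J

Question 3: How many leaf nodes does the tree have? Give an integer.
Leaves (nodes with no children): B, C, E, H

Answer: 4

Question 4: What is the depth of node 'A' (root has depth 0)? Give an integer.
Answer: 3

Derivation:
Path from root to A: G -> J -> K -> A
Depth = number of edges = 3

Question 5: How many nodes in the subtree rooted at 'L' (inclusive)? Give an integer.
Answer: 2

Derivation:
Subtree rooted at L contains: E, L
Count = 2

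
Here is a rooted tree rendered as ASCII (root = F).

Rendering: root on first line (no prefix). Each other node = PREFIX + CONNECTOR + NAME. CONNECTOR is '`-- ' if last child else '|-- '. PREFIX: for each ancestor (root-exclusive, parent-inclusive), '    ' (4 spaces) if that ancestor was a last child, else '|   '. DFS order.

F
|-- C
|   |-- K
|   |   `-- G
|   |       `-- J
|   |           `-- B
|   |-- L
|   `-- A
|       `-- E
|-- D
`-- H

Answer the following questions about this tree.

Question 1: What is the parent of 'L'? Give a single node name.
Scan adjacency: L appears as child of C

Answer: C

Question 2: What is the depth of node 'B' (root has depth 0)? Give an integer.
Path from root to B: F -> C -> K -> G -> J -> B
Depth = number of edges = 5

Answer: 5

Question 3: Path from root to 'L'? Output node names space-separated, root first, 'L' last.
Answer: F C L

Derivation:
Walk down from root: F -> C -> L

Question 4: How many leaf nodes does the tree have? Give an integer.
Answer: 5

Derivation:
Leaves (nodes with no children): B, D, E, H, L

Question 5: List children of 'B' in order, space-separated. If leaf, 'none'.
Answer: none

Derivation:
Node B's children (from adjacency): (leaf)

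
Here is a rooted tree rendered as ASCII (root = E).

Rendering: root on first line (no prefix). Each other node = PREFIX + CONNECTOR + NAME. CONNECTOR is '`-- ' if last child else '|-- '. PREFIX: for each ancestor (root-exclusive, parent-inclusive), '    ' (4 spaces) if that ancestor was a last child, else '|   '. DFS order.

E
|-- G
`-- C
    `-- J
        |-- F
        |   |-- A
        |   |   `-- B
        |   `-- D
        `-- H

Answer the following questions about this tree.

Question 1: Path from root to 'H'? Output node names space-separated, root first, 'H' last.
Answer: E C J H

Derivation:
Walk down from root: E -> C -> J -> H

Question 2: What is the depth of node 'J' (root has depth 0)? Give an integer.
Answer: 2

Derivation:
Path from root to J: E -> C -> J
Depth = number of edges = 2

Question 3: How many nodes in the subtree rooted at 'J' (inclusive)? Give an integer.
Subtree rooted at J contains: A, B, D, F, H, J
Count = 6

Answer: 6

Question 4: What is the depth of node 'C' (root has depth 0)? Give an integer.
Answer: 1

Derivation:
Path from root to C: E -> C
Depth = number of edges = 1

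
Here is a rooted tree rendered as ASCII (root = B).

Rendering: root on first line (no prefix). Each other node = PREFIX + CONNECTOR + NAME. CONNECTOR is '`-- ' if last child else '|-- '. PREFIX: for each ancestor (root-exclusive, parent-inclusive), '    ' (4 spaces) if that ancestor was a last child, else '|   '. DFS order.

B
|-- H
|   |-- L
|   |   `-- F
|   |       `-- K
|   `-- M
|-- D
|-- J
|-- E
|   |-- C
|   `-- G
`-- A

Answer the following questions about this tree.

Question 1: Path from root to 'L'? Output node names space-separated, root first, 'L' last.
Walk down from root: B -> H -> L

Answer: B H L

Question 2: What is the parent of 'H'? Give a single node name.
Answer: B

Derivation:
Scan adjacency: H appears as child of B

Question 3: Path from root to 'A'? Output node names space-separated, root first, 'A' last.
Walk down from root: B -> A

Answer: B A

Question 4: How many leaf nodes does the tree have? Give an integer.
Answer: 7

Derivation:
Leaves (nodes with no children): A, C, D, G, J, K, M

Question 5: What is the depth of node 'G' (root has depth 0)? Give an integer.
Answer: 2

Derivation:
Path from root to G: B -> E -> G
Depth = number of edges = 2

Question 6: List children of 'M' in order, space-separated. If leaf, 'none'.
Node M's children (from adjacency): (leaf)

Answer: none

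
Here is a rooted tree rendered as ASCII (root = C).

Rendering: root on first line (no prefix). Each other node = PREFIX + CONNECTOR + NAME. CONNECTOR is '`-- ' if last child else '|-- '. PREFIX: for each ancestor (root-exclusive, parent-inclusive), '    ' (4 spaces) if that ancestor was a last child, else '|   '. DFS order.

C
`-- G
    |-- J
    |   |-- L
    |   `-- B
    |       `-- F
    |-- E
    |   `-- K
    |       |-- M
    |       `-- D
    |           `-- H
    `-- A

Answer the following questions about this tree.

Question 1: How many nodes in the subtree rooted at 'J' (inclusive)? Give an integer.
Answer: 4

Derivation:
Subtree rooted at J contains: B, F, J, L
Count = 4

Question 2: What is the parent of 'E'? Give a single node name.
Answer: G

Derivation:
Scan adjacency: E appears as child of G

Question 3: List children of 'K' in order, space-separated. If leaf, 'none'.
Answer: M D

Derivation:
Node K's children (from adjacency): M, D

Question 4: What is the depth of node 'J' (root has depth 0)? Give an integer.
Answer: 2

Derivation:
Path from root to J: C -> G -> J
Depth = number of edges = 2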